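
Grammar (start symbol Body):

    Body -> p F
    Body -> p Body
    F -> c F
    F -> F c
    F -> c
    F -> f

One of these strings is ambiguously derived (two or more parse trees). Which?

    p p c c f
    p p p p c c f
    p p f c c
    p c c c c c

p p c c f: 1 tree
p p p p c c f: 1 tree
p p f c c: 1 tree
p c c c c c: 16 trees

p c c c c c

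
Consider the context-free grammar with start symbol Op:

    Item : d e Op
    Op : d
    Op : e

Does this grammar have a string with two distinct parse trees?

Only Op is reachable from Op; ignoring the rest: Each reachable nonterminal has at most one production per leading terminal, and all productions are right-linear; the derivation is determined token-by-token.

Unambiguous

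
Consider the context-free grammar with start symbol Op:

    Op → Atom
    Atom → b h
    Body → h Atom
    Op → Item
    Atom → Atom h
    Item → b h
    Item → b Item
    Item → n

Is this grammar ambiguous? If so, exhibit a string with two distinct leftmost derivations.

Witness: b h

Derivation 1: Op ⇒ Atom ⇒ b h
Derivation 2: Op ⇒ Item ⇒ b h

Two distinct leftmost derivations for the same string.

Ambiguous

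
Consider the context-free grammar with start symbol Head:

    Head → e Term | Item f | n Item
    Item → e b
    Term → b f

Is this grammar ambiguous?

Witness: e b f

Derivation 1: Head ⇒ e Term ⇒ e b f
Derivation 2: Head ⇒ Item f ⇒ e b f

Two distinct leftmost derivations for the same string.

Ambiguous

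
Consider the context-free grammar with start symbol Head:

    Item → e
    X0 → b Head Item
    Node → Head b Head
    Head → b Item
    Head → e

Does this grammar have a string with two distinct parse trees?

Unambiguous

(X0, Node are unreachable from Head, so their rules don't affect L(Head).) Restricted to the reachable nonterminals, every rule has the form A → t or A → t B, and no two rules for the same A share a first terminal. The grammar encodes a DFA — one run per string.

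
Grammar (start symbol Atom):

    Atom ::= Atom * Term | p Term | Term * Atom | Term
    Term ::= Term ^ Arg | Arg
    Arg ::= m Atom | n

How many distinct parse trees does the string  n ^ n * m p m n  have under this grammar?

Parse trees for n ^ n * m p m n:
  [Atom [Atom [Term [Term [Arg n]] ^ [Arg n]]] * [Term [Arg m [Atom p [Term [Arg m [Atom [Term [Arg n]]]]]]]]]
  [Atom [Term [Term [Arg n]] ^ [Arg n]] * [Atom [Term [Arg m [Atom p [Term [Arg m [Atom [Term [Arg n]]]]]]]]]]

2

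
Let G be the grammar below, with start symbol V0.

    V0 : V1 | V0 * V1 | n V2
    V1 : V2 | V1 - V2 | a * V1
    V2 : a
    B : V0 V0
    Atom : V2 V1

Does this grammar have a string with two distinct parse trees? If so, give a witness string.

Ambiguous

Witness: a * a

Derivation 1: V0 ⇒ V1 ⇒ a * V1 ⇒ a * V2 ⇒ a * a
Derivation 2: V0 ⇒ V0 * V1 ⇒ V1 * V1 ⇒ V2 * V1 ⇒ a * V1 ⇒ a * V2 ⇒ a * a

Two distinct leftmost derivations for the same string.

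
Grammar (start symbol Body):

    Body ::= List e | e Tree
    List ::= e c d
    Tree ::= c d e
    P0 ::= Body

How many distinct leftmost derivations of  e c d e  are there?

Parse trees for e c d e:
  [Body [List e c d] e]
  [Body e [Tree c d e]]

2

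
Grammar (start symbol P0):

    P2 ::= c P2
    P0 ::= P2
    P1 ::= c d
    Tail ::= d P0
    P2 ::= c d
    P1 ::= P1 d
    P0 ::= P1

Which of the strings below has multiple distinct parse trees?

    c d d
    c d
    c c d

c d

c d d: 1 tree
c d: 2 trees
c c d: 1 tree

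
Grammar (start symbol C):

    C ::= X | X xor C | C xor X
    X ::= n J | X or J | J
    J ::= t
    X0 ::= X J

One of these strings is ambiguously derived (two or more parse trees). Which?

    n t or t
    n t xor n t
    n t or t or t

n t or t: 1 tree
n t xor n t: 2 trees
n t or t or t: 1 tree

n t xor n t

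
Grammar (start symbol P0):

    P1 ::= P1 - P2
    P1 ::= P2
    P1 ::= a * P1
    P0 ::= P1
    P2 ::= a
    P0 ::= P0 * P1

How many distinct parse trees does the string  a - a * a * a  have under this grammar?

2

Parse trees for a - a * a * a:
  [P0 [P0 [P1 [P1 [P2 a]] - [P2 a]]] * [P1 a * [P1 [P2 a]]]]
  [P0 [P0 [P0 [P1 [P1 [P2 a]] - [P2 a]]] * [P1 [P2 a]]] * [P1 [P2 a]]]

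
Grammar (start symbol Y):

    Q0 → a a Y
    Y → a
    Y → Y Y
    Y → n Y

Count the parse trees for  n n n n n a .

1

Parse trees for n n n n n a:
  [Y n [Y n [Y n [Y n [Y n [Y a]]]]]]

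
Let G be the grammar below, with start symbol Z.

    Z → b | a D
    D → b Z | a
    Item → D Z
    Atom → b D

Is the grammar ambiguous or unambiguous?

Only Z, D are reachable from Z; ignoring the rest: Each reachable nonterminal has at most one production per leading terminal, and all productions are right-linear; the derivation is determined token-by-token.

Unambiguous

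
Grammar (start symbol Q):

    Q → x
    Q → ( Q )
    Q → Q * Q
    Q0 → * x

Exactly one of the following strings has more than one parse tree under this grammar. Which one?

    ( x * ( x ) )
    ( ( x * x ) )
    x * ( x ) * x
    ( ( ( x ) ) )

( x * ( x ) ): 1 tree
( ( x * x ) ): 1 tree
x * ( x ) * x: 2 trees
( ( ( x ) ) ): 1 tree

x * ( x ) * x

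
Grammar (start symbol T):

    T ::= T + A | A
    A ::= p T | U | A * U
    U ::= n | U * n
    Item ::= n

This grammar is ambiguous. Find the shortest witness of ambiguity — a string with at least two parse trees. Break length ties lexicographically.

n * n

length 1: no string has ≥2 trees
length 2: no string has ≥2 trees
length 3: n * n has 2 parse trees

Two derivations of n * n:
  T ⇒ A ⇒ U ⇒ U * n ⇒ n * n
  T ⇒ A ⇒ A * U ⇒ U * U ⇒ n * U ⇒ n * n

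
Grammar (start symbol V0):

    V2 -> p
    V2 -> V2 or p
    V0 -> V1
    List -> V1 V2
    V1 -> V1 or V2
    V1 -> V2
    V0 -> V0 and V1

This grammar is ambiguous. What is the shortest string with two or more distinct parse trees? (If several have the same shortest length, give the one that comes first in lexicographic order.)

length 1: no string has ≥2 trees
length 3: p or p has 2 parse trees

Two derivations of p or p:
  V0 ⇒ V1 ⇒ V1 or V2 ⇒ V2 or V2 ⇒ p or V2 ⇒ p or p
  V0 ⇒ V1 ⇒ V2 ⇒ V2 or p ⇒ p or p

p or p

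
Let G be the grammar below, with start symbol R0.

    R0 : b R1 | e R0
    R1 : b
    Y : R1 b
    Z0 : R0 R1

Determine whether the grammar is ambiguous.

Unambiguous

(Y, Z0 are unreachable from R0, so their rules don't affect L(R0).) Restricted to the reachable nonterminals, every rule has the form A → t or A → t B, and no two rules for the same A share a first terminal. The grammar encodes a DFA — one run per string.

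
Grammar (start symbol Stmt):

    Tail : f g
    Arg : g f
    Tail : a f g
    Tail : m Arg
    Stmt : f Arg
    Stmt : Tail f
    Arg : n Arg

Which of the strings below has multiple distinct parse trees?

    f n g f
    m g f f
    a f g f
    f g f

f n g f: 1 tree
m g f f: 1 tree
a f g f: 1 tree
f g f: 2 trees

f g f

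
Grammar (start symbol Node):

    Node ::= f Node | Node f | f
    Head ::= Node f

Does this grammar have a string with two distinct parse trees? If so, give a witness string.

Ambiguous

Witness: f f

Derivation 1: Node ⇒ f Node ⇒ f f
Derivation 2: Node ⇒ Node f ⇒ f f

Two distinct leftmost derivations for the same string.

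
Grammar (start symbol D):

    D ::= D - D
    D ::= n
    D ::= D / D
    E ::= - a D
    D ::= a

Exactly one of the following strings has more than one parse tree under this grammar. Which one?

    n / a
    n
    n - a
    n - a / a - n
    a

n - a / a - n

n / a: 1 tree
n: 1 tree
n - a: 1 tree
n - a / a - n: 5 trees
a: 1 tree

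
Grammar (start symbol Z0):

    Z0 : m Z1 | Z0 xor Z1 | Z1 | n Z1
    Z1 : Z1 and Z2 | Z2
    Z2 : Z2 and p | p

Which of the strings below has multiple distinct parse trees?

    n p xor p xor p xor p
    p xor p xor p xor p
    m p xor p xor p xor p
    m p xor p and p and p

n p xor p xor p xor p: 1 tree
p xor p xor p xor p: 1 tree
m p xor p xor p xor p: 1 tree
m p xor p and p and p: 4 trees

m p xor p and p and p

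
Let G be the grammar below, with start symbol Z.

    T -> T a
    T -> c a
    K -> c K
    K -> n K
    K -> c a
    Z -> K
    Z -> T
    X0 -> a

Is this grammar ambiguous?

Witness: c a

Derivation 1: Z ⇒ K ⇒ c a
Derivation 2: Z ⇒ T ⇒ c a

Two distinct leftmost derivations for the same string.

Ambiguous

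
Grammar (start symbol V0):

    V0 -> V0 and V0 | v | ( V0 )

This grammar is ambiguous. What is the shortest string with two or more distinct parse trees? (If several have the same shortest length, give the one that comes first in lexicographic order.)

length 1: no string has ≥2 trees
length 3: no string has ≥2 trees
length 5: v and v and v has 2 parse trees

Two derivations of v and v and v:
  V0 ⇒ V0 and V0 ⇒ V0 and V0 and V0 ⇒ v and V0 and V0 ⇒ v and v and V0 ⇒ v and v and v
  V0 ⇒ V0 and V0 ⇒ v and V0 ⇒ v and V0 and V0 ⇒ v and v and V0 ⇒ v and v and v

v and v and v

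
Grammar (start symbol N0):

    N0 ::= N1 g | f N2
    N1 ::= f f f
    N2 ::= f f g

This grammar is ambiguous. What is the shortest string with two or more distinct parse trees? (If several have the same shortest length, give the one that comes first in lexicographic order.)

f f f g

length 4: f f f g has 2 parse trees

Two derivations of f f f g:
  N0 ⇒ N1 g ⇒ f f f g
  N0 ⇒ f N2 ⇒ f f f g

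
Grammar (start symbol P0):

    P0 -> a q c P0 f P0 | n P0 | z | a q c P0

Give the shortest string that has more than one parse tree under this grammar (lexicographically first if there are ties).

length 1: no string has ≥2 trees
length 2: no string has ≥2 trees
length 3: no string has ≥2 trees
length 4: no string has ≥2 trees
length 5: no string has ≥2 trees
length 6: no string has ≥2 trees
length 7: no string has ≥2 trees
length 8: no string has ≥2 trees
length 9: a q c a q c z f z has 2 parse trees

Two derivations of a q c a q c z f z:
  P0 ⇒ a q c P0 f P0 ⇒ a q c a q c P0 f P0 ⇒ a q c a q c z f P0 ⇒ a q c a q c z f z
  P0 ⇒ a q c P0 ⇒ a q c a q c P0 f P0 ⇒ a q c a q c z f P0 ⇒ a q c a q c z f z

a q c a q c z f z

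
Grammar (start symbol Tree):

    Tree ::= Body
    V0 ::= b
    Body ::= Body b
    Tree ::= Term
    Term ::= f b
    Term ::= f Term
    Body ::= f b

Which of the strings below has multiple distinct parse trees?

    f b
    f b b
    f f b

f b: 2 trees
f b b: 1 tree
f f b: 1 tree

f b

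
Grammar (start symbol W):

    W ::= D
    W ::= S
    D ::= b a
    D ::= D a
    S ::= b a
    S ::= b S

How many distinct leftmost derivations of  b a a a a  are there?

1

Parse trees for b a a a a:
  [W [D [D [D [D b a] a] a] a]]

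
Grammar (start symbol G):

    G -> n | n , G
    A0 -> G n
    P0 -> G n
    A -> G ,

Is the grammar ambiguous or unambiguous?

Unambiguous

(A0, P0, A are unreachable from G, so their rules don't affect L(G).) Right-recursive list with a separator: after each atom, whether the separator follows determines the rule. One parse per string.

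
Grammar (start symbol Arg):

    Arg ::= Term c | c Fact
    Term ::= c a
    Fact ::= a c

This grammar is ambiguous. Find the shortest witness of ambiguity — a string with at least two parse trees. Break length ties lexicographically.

length 3: c a c has 2 parse trees

Two derivations of c a c:
  Arg ⇒ Term c ⇒ c a c
  Arg ⇒ c Fact ⇒ c a c

c a c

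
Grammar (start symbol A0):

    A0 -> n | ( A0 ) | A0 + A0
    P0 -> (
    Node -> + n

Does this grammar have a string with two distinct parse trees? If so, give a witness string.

Witness: n + n + n

Derivation 1: A0 ⇒ A0 + A0 ⇒ n + A0 ⇒ n + A0 + A0 ⇒ n + n + A0 ⇒ n + n + n
Derivation 2: A0 ⇒ A0 + A0 ⇒ A0 + A0 + A0 ⇒ n + A0 + A0 ⇒ n + n + A0 ⇒ n + n + n

Two distinct leftmost derivations for the same string.

Ambiguous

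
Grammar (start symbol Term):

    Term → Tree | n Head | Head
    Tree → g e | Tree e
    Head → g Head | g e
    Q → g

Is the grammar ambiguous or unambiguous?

Ambiguous

Witness: g e

Derivation 1: Term ⇒ Tree ⇒ g e
Derivation 2: Term ⇒ Head ⇒ g e

Two distinct leftmost derivations for the same string.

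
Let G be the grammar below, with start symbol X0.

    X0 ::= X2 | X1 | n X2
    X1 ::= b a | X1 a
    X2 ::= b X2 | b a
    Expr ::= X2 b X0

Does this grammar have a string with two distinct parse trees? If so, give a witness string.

Ambiguous

Witness: b a

Derivation 1: X0 ⇒ X2 ⇒ b a
Derivation 2: X0 ⇒ X1 ⇒ b a

Two distinct leftmost derivations for the same string.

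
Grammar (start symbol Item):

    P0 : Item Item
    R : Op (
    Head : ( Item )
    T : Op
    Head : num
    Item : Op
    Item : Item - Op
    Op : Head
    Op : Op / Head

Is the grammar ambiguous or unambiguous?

Unambiguous

Only Item, Op, Head are reachable from Item; ignoring the rest: The grammar is stratified — Item handles '-' (left-recursive), Op handles '/', Head atoms. Each operator has a fixed associativity and precedence level, so every string has one parse.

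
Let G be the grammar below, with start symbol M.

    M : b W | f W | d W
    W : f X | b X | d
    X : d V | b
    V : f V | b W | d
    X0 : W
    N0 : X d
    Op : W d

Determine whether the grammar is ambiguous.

Unambiguous

Only M, W, X, V are reachable from M; ignoring the rest: Each reachable nonterminal has at most one production per leading terminal, and all productions are right-linear; the derivation is determined token-by-token.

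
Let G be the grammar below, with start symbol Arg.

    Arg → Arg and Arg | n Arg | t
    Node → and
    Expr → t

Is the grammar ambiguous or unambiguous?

Witness: n t and t

Derivation 1: Arg ⇒ Arg and Arg ⇒ n Arg and Arg ⇒ n t and Arg ⇒ n t and t
Derivation 2: Arg ⇒ n Arg ⇒ n Arg and Arg ⇒ n t and Arg ⇒ n t and t

Two distinct leftmost derivations for the same string.

Ambiguous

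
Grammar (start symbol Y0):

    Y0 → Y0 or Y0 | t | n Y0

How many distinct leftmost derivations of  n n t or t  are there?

3

Parse trees for n n t or t:
  [Y0 [Y0 n [Y0 n [Y0 t]]] or [Y0 t]]
  [Y0 n [Y0 [Y0 n [Y0 t]] or [Y0 t]]]
  [Y0 n [Y0 n [Y0 [Y0 t] or [Y0 t]]]]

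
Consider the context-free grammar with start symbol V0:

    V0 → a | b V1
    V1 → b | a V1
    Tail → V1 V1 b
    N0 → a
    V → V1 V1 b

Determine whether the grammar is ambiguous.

Only V0, V1 are reachable from V0; ignoring the rest: Each reachable nonterminal has at most one production per leading terminal, and all productions are right-linear; the derivation is determined token-by-token.

Unambiguous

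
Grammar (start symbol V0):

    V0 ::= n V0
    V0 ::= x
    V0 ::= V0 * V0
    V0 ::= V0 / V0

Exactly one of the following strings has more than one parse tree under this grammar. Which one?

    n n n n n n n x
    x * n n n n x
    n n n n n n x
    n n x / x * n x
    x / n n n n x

n n n n n n n x: 1 tree
x * n n n n x: 1 tree
n n n n n n x: 1 tree
n n x / x * n x: 9 trees
x / n n n n x: 1 tree

n n x / x * n x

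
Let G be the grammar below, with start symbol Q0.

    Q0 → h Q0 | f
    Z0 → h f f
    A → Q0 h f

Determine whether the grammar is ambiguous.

Only Q0 is reachable from Q0; ignoring the rest: Each reachable nonterminal has at most one production per leading terminal, and all productions are right-linear; the derivation is determined token-by-token.

Unambiguous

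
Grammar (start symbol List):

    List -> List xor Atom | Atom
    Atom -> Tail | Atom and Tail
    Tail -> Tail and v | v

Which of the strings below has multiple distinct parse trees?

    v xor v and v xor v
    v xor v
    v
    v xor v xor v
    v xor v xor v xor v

v xor v and v xor v

v xor v and v xor v: 2 trees
v xor v: 1 tree
v: 1 tree
v xor v xor v: 1 tree
v xor v xor v xor v: 1 tree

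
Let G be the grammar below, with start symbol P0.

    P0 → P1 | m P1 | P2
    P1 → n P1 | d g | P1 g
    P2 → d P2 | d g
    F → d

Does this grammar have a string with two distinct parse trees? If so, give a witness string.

Ambiguous

Witness: d g

Derivation 1: P0 ⇒ P1 ⇒ d g
Derivation 2: P0 ⇒ P2 ⇒ d g

Two distinct leftmost derivations for the same string.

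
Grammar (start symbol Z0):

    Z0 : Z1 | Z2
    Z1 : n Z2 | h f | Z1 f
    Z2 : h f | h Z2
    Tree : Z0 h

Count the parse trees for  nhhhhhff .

1

Parse trees for nhhhhhff:
  [Z0 [Z1 [Z1 n [Z2 h [Z2 h [Z2 h [Z2 h [Z2 h f]]]]]] f]]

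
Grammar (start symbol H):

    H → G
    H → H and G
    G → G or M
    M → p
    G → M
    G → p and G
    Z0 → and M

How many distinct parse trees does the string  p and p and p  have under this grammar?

4

Parse trees for p and p and p:
  [H [G p and [G p and [G [M p]]]]]
  [H [H [G [M p]]] and [G p and [G [M p]]]]
  [H [H [G p and [G [M p]]]] and [G [M p]]]
  [H [H [H [G [M p]]] and [G [M p]]] and [G [M p]]]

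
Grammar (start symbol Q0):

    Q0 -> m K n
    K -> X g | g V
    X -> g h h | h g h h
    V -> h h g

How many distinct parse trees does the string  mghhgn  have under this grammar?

2

Parse trees for mghhgn:
  [Q0 m [K [X g h h] g] n]
  [Q0 m [K g [V h h g]] n]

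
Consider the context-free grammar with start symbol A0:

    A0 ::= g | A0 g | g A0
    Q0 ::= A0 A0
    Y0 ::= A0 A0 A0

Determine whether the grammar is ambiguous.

Ambiguous

Witness: g g

Derivation 1: A0 ⇒ A0 g ⇒ g g
Derivation 2: A0 ⇒ g A0 ⇒ g g

Two distinct leftmost derivations for the same string.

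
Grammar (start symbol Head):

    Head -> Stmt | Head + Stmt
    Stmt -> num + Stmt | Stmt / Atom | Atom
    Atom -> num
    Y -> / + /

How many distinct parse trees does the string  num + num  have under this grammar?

Parse trees for num + num:
  [Head [Stmt num + [Stmt [Atom num]]]]
  [Head [Head [Stmt [Atom num]]] + [Stmt [Atom num]]]

2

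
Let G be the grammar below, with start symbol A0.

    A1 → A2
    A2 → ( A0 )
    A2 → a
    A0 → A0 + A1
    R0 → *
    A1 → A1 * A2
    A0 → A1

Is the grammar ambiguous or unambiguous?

Unambiguous

(R0 is unreachable from A0, so its rules don't affect L(A0).) A0 → A0 + A1 | A1  ;  A1 → A1 * A2 | A2  — a left-associative chain with A2 at the bottom. Each string factors uniquely by precedence.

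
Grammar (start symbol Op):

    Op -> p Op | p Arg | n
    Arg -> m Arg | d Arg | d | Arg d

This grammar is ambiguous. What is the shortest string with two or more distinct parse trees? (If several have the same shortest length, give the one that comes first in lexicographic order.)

length 1: no string has ≥2 trees
length 2: no string has ≥2 trees
length 3: p d d has 2 parse trees

Two derivations of p d d:
  Op ⇒ p Arg ⇒ p d Arg ⇒ p d d
  Op ⇒ p Arg ⇒ p Arg d ⇒ p d d

p d d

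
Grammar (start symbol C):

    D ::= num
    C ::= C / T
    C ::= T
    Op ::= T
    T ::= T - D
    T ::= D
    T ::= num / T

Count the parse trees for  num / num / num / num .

8

Parse trees for num / num / num / num:
  [C [C [T [D num]]] / [T num / [T num / [T [D num]]]]]
  [C [C [C [T [D num]]] / [T [D num]]] / [T num / [T [D num]]]]
  [C [C [T num / [T [D num]]]] / [T num / [T [D num]]]]
  [C [C [C [T [D num]]] / [T num / [T [D num]]]] / [T [D num]]]
  [C [C [C [C [T [D num]]] / [T [D num]]] / [T [D num]]] / [T [D num]]]
  [C [C [C [T num / [T [D num]]]] / [T [D num]]] / [T [D num]]]
  [C [C [T num / [T num / [T [D num]]]]] / [T [D num]]]
  [C [T num / [T num / [T num / [T [D num]]]]]]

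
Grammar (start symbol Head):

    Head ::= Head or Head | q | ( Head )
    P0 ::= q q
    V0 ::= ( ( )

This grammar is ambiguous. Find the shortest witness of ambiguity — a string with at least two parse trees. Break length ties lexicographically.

q or q or q

length 1: no string has ≥2 trees
length 3: no string has ≥2 trees
length 5: q or q or q has 2 parse trees

Two derivations of q or q or q:
  Head ⇒ Head or Head ⇒ Head or Head or Head ⇒ q or Head or Head ⇒ q or q or Head ⇒ q or q or q
  Head ⇒ Head or Head ⇒ q or Head ⇒ q or Head or Head ⇒ q or q or Head ⇒ q or q or q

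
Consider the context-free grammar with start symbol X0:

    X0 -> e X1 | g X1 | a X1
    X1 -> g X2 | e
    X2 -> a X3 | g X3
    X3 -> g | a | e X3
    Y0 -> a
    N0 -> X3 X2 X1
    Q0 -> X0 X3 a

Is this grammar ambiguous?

Unambiguous

Only X0, X1, X2, X3 are reachable from X0; ignoring the rest: Each reachable nonterminal has at most one production per leading terminal, and all productions are right-linear; the derivation is determined token-by-token.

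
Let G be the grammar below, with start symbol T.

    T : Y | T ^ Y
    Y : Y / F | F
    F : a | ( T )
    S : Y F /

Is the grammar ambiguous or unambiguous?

Unambiguous

(S is unreachable from T, so its rules don't affect L(T).) The grammar is stratified — T handles '^' (left-recursive), Y handles '/', F atoms. Each operator has a fixed associativity and precedence level, so every string has one parse.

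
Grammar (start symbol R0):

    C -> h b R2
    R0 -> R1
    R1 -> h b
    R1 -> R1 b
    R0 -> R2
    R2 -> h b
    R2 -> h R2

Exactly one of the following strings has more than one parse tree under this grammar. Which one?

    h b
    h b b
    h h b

h b: 2 trees
h b b: 1 tree
h h b: 1 tree

h b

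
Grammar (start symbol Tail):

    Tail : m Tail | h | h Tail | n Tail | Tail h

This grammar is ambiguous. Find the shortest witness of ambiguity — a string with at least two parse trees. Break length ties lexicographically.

length 1: no string has ≥2 trees
length 2: h h has 2 parse trees

Two derivations of h h:
  Tail ⇒ h Tail ⇒ h h
  Tail ⇒ Tail h ⇒ h h

h h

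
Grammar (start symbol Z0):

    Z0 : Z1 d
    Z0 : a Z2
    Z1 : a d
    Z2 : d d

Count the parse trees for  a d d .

2

Parse trees for a d d:
  [Z0 [Z1 a d] d]
  [Z0 a [Z2 d d]]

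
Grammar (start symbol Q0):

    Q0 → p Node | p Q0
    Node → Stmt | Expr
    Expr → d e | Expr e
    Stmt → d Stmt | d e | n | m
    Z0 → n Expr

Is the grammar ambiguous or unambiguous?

Witness: p d e

Derivation 1: Q0 ⇒ p Node ⇒ p Stmt ⇒ p d e
Derivation 2: Q0 ⇒ p Node ⇒ p Expr ⇒ p d e

Two distinct leftmost derivations for the same string.

Ambiguous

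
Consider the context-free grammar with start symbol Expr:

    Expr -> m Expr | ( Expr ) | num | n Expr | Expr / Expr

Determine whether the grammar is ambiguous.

Witness: m num / num

Derivation 1: Expr ⇒ m Expr ⇒ m Expr / Expr ⇒ m num / Expr ⇒ m num / num
Derivation 2: Expr ⇒ Expr / Expr ⇒ m Expr / Expr ⇒ m num / Expr ⇒ m num / num

Two distinct leftmost derivations for the same string.

Ambiguous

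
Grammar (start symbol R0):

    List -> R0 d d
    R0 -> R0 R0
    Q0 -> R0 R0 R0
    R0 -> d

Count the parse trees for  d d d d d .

14

Parse trees for d d d d d (showing first 6 of 14):
  [R0 [R0 d] [R0 [R0 d] [R0 [R0 d] [R0 [R0 d] [R0 d]]]]]
  [R0 [R0 d] [R0 [R0 d] [R0 [R0 [R0 d] [R0 d]] [R0 d]]]]
  [R0 [R0 d] [R0 [R0 [R0 d] [R0 d]] [R0 [R0 d] [R0 d]]]]
  [R0 [R0 d] [R0 [R0 [R0 d] [R0 [R0 d] [R0 d]]] [R0 d]]]
  [R0 [R0 d] [R0 [R0 [R0 [R0 d] [R0 d]] [R0 d]] [R0 d]]]
  [R0 [R0 [R0 d] [R0 d]] [R0 [R0 d] [R0 [R0 d] [R0 d]]]]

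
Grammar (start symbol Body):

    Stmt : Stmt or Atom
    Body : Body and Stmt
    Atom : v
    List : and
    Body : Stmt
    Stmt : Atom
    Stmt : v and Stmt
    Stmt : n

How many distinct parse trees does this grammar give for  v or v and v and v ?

2

Parse trees for v or v and v and v:
  [Body [Body [Stmt [Stmt [Atom v]] or [Atom v]]] and [Stmt v and [Stmt [Atom v]]]]
  [Body [Body [Body [Stmt [Stmt [Atom v]] or [Atom v]]] and [Stmt [Atom v]]] and [Stmt [Atom v]]]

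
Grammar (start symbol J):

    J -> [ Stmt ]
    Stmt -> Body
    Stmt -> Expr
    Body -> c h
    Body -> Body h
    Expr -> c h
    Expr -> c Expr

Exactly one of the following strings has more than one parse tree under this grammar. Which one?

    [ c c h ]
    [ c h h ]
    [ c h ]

[ c h ]

[ c c h ]: 1 tree
[ c h h ]: 1 tree
[ c h ]: 2 trees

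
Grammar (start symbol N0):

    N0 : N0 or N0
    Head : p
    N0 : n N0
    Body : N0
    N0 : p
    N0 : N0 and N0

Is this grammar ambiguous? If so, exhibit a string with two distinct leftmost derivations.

Ambiguous

Witness: n p and p

Derivation 1: N0 ⇒ n N0 ⇒ n N0 and N0 ⇒ n p and N0 ⇒ n p and p
Derivation 2: N0 ⇒ N0 and N0 ⇒ n N0 and N0 ⇒ n p and N0 ⇒ n p and p

Two distinct leftmost derivations for the same string.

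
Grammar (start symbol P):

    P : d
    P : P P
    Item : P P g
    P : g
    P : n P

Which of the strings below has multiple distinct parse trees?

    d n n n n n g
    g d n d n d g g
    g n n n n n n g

d n n n n n g: 1 tree
g d n d n d g g: 113 trees
g n n n n n n g: 1 tree

g d n d n d g g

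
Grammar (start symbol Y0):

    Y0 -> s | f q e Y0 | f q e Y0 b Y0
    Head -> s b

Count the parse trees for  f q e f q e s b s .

Parse trees for f q e f q e s b s:
  [Y0 f q e [Y0 f q e [Y0 s] b [Y0 s]]]
  [Y0 f q e [Y0 f q e [Y0 s]] b [Y0 s]]

2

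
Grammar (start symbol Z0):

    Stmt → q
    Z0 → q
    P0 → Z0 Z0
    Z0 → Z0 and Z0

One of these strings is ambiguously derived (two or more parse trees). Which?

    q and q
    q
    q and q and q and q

q and q and q and q

q and q: 1 tree
q: 1 tree
q and q and q and q: 5 trees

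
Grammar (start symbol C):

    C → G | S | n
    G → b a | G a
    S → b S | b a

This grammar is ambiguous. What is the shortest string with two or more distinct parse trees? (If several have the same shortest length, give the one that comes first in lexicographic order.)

b a

length 1: no string has ≥2 trees
length 2: b a has 2 parse trees

Two derivations of b a:
  C ⇒ G ⇒ b a
  C ⇒ S ⇒ b a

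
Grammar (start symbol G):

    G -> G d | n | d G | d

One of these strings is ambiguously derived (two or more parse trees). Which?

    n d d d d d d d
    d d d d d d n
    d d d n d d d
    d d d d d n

n d d d d d d d: 1 tree
d d d d d d n: 1 tree
d d d n d d d: 20 trees
d d d d d n: 1 tree

d d d n d d d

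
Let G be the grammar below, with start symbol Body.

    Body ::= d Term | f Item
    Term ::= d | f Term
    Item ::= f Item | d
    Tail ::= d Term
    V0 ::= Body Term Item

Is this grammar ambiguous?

Unambiguous

(Tail, V0 are unreachable from Body, so their rules don't affect L(Body).) Restricted to the reachable nonterminals, every rule has the form A → t or A → t B, and no two rules for the same A share a first terminal. The grammar encodes a DFA — one run per string.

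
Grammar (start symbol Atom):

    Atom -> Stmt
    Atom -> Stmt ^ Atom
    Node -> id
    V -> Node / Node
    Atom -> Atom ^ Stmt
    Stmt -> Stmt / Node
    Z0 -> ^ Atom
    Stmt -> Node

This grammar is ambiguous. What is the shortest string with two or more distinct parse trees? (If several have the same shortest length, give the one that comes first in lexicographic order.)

length 1: no string has ≥2 trees
length 3: id ^ id has 2 parse trees

Two derivations of id ^ id:
  Atom ⇒ Stmt ^ Atom ⇒ Node ^ Atom ⇒ id ^ Atom ⇒ id ^ Stmt ⇒ id ^ Node ⇒ id ^ id
  Atom ⇒ Atom ^ Stmt ⇒ Stmt ^ Stmt ⇒ Node ^ Stmt ⇒ id ^ Stmt ⇒ id ^ Node ⇒ id ^ id

id ^ id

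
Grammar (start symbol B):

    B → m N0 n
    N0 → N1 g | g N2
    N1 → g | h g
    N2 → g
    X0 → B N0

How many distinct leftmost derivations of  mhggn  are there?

Parse trees for mhggn:
  [B m [N0 [N1 h g] g] n]

1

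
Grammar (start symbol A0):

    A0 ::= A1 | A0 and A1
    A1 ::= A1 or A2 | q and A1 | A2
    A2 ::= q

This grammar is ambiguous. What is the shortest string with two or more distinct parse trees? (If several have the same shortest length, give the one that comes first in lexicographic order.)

length 1: no string has ≥2 trees
length 3: q and q has 2 parse trees

Two derivations of q and q:
  A0 ⇒ A1 ⇒ q and A1 ⇒ q and A2 ⇒ q and q
  A0 ⇒ A0 and A1 ⇒ A1 and A1 ⇒ A2 and A1 ⇒ q and A1 ⇒ q and A2 ⇒ q and q

q and q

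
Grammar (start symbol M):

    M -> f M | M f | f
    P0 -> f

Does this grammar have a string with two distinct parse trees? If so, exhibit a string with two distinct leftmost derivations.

Witness: f f

Derivation 1: M ⇒ f M ⇒ f f
Derivation 2: M ⇒ M f ⇒ f f

Two distinct leftmost derivations for the same string.

Ambiguous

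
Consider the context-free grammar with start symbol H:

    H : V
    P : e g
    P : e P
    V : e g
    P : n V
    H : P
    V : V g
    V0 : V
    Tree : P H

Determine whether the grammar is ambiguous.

Witness: e g

Derivation 1: H ⇒ V ⇒ e g
Derivation 2: H ⇒ P ⇒ e g

Two distinct leftmost derivations for the same string.

Ambiguous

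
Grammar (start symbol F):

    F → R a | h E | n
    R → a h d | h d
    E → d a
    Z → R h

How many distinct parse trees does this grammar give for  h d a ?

2

Parse trees for h d a:
  [F [R h d] a]
  [F h [E d a]]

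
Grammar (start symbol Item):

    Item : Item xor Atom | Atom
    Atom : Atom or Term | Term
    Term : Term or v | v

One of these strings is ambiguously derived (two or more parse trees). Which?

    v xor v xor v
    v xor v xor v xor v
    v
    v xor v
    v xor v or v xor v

v xor v xor v: 1 tree
v xor v xor v xor v: 1 tree
v: 1 tree
v xor v: 1 tree
v xor v or v xor v: 2 trees

v xor v or v xor v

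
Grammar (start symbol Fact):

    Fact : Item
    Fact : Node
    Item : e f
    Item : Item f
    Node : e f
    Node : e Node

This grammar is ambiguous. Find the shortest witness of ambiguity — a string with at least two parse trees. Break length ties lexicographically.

e f

length 2: e f has 2 parse trees

Two derivations of e f:
  Fact ⇒ Item ⇒ e f
  Fact ⇒ Node ⇒ e f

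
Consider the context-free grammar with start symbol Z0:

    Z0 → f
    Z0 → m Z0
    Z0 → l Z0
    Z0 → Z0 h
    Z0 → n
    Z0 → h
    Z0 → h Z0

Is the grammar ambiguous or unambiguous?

Ambiguous

Witness: h h

Derivation 1: Z0 ⇒ Z0 h ⇒ h h
Derivation 2: Z0 ⇒ h Z0 ⇒ h h

Two distinct leftmost derivations for the same string.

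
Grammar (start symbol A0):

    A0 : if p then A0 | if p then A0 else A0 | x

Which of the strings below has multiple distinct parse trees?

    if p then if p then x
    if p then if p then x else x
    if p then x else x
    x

if p then if p then x else x

if p then if p then x: 1 tree
if p then if p then x else x: 2 trees
if p then x else x: 1 tree
x: 1 tree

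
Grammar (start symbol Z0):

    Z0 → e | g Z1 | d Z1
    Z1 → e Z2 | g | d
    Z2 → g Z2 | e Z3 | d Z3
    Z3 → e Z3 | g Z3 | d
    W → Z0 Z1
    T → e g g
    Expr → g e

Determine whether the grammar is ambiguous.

Unambiguous

Only Z0, Z1, Z2, Z3 are reachable from Z0; ignoring the rest: The reachable rules are right-linear with at most one rule per (nonterminal, next-terminal) pair. Each input token forces the next rule, so parsing is deterministic.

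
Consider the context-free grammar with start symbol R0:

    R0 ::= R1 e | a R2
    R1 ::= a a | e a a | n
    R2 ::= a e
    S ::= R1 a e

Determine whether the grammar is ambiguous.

Ambiguous

Witness: a a e

Derivation 1: R0 ⇒ R1 e ⇒ a a e
Derivation 2: R0 ⇒ a R2 ⇒ a a e

Two distinct leftmost derivations for the same string.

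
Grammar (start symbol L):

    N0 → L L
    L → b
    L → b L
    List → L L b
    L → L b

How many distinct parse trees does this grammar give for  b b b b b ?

Parse trees for b b b b b (showing first 6 of 16):
  [L b [L b [L b [L b [L b]]]]]
  [L b [L b [L b [L [L b] b]]]]
  [L b [L b [L [L b [L b]] b]]]
  [L b [L b [L [L [L b] b] b]]]
  [L b [L [L b [L b [L b]]] b]]
  [L b [L [L b [L [L b] b]] b]]

16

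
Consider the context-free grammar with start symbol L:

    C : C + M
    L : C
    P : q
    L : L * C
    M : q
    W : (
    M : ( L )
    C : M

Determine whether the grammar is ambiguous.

Unambiguous

(P, W are unreachable from L, so their rules don't affect L(L).) The grammar is stratified — L handles '*' (left-recursive), C handles '+', M atoms. Each operator has a fixed associativity and precedence level, so every string has one parse.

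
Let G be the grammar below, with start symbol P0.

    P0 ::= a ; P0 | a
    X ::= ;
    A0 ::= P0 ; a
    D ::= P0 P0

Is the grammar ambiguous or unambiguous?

(X, A0, D are unreachable from P0, so their rules don't affect L(P0).) The reachable grammar is A → atom sep A | atom. Each atom is followed by either the separator (recurse) or end-of-string (stop) — no choice point.

Unambiguous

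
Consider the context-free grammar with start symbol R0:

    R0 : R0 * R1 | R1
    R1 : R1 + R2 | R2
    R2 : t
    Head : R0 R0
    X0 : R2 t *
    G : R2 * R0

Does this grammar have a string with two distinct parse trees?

Only R0, R1, R2 are reachable from R0; ignoring the rest: R0 → R0 * R1 | R1  ;  R1 → R1 + R2 | R2  — a left-associative chain with R2 at the bottom. Each string factors uniquely by precedence.

Unambiguous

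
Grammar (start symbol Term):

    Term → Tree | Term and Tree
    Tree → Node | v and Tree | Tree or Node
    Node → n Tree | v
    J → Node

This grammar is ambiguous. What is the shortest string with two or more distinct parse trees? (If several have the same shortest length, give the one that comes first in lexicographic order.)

v and v

length 1: no string has ≥2 trees
length 2: no string has ≥2 trees
length 3: v and v has 2 parse trees

Two derivations of v and v:
  Term ⇒ Tree ⇒ v and Tree ⇒ v and Node ⇒ v and v
  Term ⇒ Term and Tree ⇒ Tree and Tree ⇒ Node and Tree ⇒ v and Tree ⇒ v and Node ⇒ v and v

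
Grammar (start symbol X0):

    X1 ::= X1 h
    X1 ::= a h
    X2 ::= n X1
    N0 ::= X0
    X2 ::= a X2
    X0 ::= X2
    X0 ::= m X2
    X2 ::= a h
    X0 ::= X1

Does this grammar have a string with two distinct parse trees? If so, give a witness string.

Witness: a h

Derivation 1: X0 ⇒ X2 ⇒ a h
Derivation 2: X0 ⇒ X1 ⇒ a h

Two distinct leftmost derivations for the same string.

Ambiguous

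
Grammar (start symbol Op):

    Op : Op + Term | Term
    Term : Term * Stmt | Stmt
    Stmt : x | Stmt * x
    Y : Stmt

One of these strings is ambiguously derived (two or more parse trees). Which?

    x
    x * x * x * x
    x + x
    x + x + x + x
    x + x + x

x * x * x * x

x: 1 tree
x * x * x * x: 8 trees
x + x: 1 tree
x + x + x + x: 1 tree
x + x + x: 1 tree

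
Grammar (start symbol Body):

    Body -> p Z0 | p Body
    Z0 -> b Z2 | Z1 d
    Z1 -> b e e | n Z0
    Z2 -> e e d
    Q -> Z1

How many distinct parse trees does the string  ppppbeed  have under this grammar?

Parse trees for ppppbeed:
  [Body p [Body p [Body p [Body p [Z0 b [Z2 e e d]]]]]]
  [Body p [Body p [Body p [Body p [Z0 [Z1 b e e] d]]]]]

2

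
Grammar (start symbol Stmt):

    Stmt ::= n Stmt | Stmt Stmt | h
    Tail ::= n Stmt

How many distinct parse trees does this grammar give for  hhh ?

Parse trees for hhh:
  [Stmt [Stmt h] [Stmt [Stmt h] [Stmt h]]]
  [Stmt [Stmt [Stmt h] [Stmt h]] [Stmt h]]

2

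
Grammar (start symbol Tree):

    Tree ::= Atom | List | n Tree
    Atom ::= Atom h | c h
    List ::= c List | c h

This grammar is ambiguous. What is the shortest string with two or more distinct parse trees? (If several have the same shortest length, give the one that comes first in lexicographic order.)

length 2: c h has 2 parse trees

Two derivations of c h:
  Tree ⇒ Atom ⇒ c h
  Tree ⇒ List ⇒ c h

c h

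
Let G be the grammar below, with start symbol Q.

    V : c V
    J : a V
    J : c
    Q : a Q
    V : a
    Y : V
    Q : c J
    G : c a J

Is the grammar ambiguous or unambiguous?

Unambiguous

(G, Y are unreachable from Q, so their rules don't affect L(Q).) Restricted to the reachable nonterminals, every rule has the form A → t or A → t B, and no two rules for the same A share a first terminal. The grammar encodes a DFA — one run per string.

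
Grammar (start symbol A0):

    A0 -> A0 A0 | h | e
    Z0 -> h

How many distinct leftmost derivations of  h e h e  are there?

5

Parse trees for h e h e:
  [A0 [A0 h] [A0 [A0 e] [A0 [A0 h] [A0 e]]]]
  [A0 [A0 h] [A0 [A0 [A0 e] [A0 h]] [A0 e]]]
  [A0 [A0 [A0 h] [A0 e]] [A0 [A0 h] [A0 e]]]
  [A0 [A0 [A0 h] [A0 [A0 e] [A0 h]]] [A0 e]]
  [A0 [A0 [A0 [A0 h] [A0 e]] [A0 h]] [A0 e]]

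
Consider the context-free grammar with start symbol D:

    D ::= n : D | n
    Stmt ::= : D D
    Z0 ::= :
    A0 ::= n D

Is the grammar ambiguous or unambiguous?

Unambiguous

(Stmt, Z0, A0 are unreachable from D, so their rules don't affect L(D).) Right-recursive list with a separator: after each atom, whether the separator follows determines the rule. One parse per string.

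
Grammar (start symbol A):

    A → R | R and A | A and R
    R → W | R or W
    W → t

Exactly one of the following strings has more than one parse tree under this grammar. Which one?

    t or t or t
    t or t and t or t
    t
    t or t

t or t and t or t

t or t or t: 1 tree
t or t and t or t: 2 trees
t: 1 tree
t or t: 1 tree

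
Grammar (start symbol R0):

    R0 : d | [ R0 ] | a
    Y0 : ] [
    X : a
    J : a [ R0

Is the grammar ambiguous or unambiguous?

Unambiguous

(Y0, X, J are unreachable from R0, so their rules don't affect L(R0).) Each string is a nest of matched brackets around a single atom. An opening bracket forces the recursive rule; an atom forces the base rule.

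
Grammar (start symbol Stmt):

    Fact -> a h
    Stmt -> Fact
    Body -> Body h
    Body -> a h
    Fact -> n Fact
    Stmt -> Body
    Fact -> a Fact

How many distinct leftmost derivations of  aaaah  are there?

1

Parse trees for aaaah:
  [Stmt [Fact a [Fact a [Fact a [Fact a h]]]]]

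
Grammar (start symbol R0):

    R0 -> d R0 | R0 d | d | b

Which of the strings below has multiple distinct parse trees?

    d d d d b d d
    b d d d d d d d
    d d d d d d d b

d d d d b d d: 15 trees
b d d d d d d d: 1 tree
d d d d d d d b: 1 tree

d d d d b d d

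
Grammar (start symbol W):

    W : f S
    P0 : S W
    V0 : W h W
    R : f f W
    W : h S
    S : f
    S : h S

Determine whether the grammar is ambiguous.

Unambiguous

Only W, S are reachable from W; ignoring the rest: Restricted to the reachable nonterminals, every rule has the form A → t or A → t B, and no two rules for the same A share a first terminal. The grammar encodes a DFA — one run per string.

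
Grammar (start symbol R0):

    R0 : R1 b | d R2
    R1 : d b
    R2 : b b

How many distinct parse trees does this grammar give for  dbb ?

Parse trees for dbb:
  [R0 [R1 d b] b]
  [R0 d [R2 b b]]

2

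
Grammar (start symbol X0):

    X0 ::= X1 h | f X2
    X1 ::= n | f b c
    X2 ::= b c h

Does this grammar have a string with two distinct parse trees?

Ambiguous

Witness: f b c h

Derivation 1: X0 ⇒ X1 h ⇒ f b c h
Derivation 2: X0 ⇒ f X2 ⇒ f b c h

Two distinct leftmost derivations for the same string.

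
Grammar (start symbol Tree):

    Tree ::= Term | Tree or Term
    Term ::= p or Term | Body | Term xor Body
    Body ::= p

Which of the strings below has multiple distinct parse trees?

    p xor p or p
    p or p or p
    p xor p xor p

p xor p or p: 1 tree
p or p or p: 4 trees
p xor p xor p: 1 tree

p or p or p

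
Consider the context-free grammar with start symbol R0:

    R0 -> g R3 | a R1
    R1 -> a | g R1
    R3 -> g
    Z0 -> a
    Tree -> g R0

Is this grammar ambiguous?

(Z0, Tree are unreachable from R0, so their rules don't affect L(R0).) Each reachable nonterminal has at most one production per leading terminal, and all productions are right-linear; the derivation is determined token-by-token.

Unambiguous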